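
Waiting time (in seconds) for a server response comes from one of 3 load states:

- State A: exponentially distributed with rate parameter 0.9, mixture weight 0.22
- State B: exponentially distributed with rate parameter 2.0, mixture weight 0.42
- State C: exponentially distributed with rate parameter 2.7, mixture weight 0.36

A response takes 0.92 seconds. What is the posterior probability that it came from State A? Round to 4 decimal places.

0.2874

P(component k | x) = π_k·f_k(x) / marginal(x), where marginal(x) = Σ_j π_j·f_j(x).
Exponential densities:
  L_A = 0.9·e^(−0.9·0.92) = 0.9·e^(−0.8280) = 0.39323
  L_B = 2.0·e^(−2.0·0.92) = 2.0·e^(−1.8400) = 0.317635
  L_C = 2.7·e^(−2.7·0.92) = 2.7·e^(−2.4840) = 0.225204
Weight by the priors:
  π_A·L_A = 0.22 × 0.39323 = 0.0865106
  π_B·L_B = 0.42 × 0.317635 = 0.133407
  π_C·L_C = 0.36 × 0.225204 = 0.0810735
Normaliser: 0.0865106 + 0.133407 + 0.0810735 = 0.300991
Responsibility of State A: 0.0865106 / 0.300991 ≈ 0.2874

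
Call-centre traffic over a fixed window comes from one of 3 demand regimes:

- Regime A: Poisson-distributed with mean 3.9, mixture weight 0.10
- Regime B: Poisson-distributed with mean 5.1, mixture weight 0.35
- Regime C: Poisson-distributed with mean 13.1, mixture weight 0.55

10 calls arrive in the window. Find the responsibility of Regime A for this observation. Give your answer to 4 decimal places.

0.0085

P(component k | x) = w_k·f_k(x) / marginal(x), where marginal(x) = Σ_j w_j·f_j(x).
Poisson probabilities:
  L_A = e^(−3.9)·3.9^10/10! = 0.00454082
  L_B = e^(−5.1)·5.1^10/10! = 0.0200003
  L_C = e^(−13.1)·13.1^10/10! = 0.0838865
Weight by the priors:
  w_A·L_A = 0.10 × 0.00454082 = 0.000454082
  w_B·L_B = 0.35 × 0.0200003 = 0.00700011
  w_C·L_C = 0.55 × 0.0838865 = 0.0461376
Denominator: 0.000454082 + 0.00700011 + 0.0461376 = 0.0535918
P(Regime A | the observation) = 0.000454082 / 0.0535918 ≈ 0.0085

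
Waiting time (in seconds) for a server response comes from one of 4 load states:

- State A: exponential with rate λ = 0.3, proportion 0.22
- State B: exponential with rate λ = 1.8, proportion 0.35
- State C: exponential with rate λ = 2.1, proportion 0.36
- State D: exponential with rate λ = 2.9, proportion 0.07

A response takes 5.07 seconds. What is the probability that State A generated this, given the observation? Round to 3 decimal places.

0.994

The responsibility of component k is π_k f_k(x) divided by Σ_j π_j f_j(x).
Exponential densities:
  L_A = 0.3·e^(−0.3·5.07) = 0.3·e^(−1.5210) = 0.065548
  L_B = 1.8·e^(−1.8·5.07) = 1.8·e^(−9.1260) = 0.00019584
  L_C = 2.1·e^(−2.1·5.07) = 2.1·e^(−10.6470) = 4.99213e-05
  L_D = 2.9·e^(−2.9·5.07) = 2.9·e^(−14.7030) = 1.1939e-06
Weight by the priors:
  π_A·L_A = 0.22 × 0.065548 = 0.0144206
  π_B·L_B = 0.35 × 0.00019584 = 6.85439e-05
  π_C·L_C = 0.36 × 4.99213e-05 = 1.79717e-05
  π_D·L_D = 0.07 × 1.1939e-06 = 8.35727e-08
Sum: 0.0144206 + 6.85439e-05 + 1.79717e-05 + 8.35727e-08 = 0.0145072
P(State A | the observation) ≈ 0.994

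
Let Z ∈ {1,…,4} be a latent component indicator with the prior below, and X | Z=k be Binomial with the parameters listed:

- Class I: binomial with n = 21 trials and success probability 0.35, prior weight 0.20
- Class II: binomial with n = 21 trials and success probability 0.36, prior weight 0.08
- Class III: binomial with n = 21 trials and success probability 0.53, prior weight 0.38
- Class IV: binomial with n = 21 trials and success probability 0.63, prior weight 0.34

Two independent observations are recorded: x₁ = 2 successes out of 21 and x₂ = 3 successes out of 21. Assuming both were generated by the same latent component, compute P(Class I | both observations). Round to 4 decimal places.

By Bayes' theorem, P(k | x) = w_k f_k(x) / Σ_j w_j f_j(x).
Since both observations come from the same component, the likelihood for component k is f_k(x₁)·f_k(x₂).
  f_I = [C(21,2)·0.35^2·0.65^19 = 210·0.1225·0.000278839 = 0.00717314] × [0.0244622] = 0.000175471
  f_II = [C(21,2)·0.36^2·0.64^19 = 210·0.1296·0.000207692 = 0.00565254] × [0.0201372] = 0.000113826
  f_III = [C(21,2)·0.53^2·0.47^19 = 210·0.2809·5.88653e-07 = 3.4724e-05] × [0.000247994] = 8.61135e-09
  f_IV = [C(21,2)·0.63^2·0.37^19 = 210·0.3969·6.24932e-09 = 5.20875e-07] × [5.617e-06] = 2.92575e-12
Multiply by the mixture weights:
  w_I·f_I = 0.20 × 0.000175471 = 3.50942e-05
  w_II·f_II = 0.08 × 0.000113826 = 9.1061e-06
  w_III·f_III = 0.38 × 8.61135e-09 = 3.27231e-09
  w_IV·f_IV = 0.34 × 2.92575e-12 = 9.94756e-13
Marginal: 3.50942e-05 + 9.1061e-06 + 3.27231e-09 + 9.94756e-13 = 4.42036e-05
So the posterior for Class I is 3.50942e-05 / 4.42036e-05 ≈ 0.7939.

0.7939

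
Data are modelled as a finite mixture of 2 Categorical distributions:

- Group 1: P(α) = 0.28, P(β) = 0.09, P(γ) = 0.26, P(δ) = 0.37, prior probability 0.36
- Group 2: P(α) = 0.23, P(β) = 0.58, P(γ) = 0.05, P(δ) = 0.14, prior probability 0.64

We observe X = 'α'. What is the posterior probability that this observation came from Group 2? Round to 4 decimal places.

0.5935

Apply Bayes' rule: the posterior for each component is proportional to its prior times its likelihood at x.
Evaluate each component's likelihood at the observed value:
  p_1 = P(α | comp) = 0.28
  p_2 = P(α | comp) = 0.23
Weight by the priors:
  π_1·p_1 = 0.36 × 0.28 = 0.1008
  π_2·p_2 = 0.64 × 0.23 = 0.1472
Marginal: 0.1008 + 0.1472 = 0.248
Responsibility of Group 2: 0.1472 / 0.248 ≈ 0.5935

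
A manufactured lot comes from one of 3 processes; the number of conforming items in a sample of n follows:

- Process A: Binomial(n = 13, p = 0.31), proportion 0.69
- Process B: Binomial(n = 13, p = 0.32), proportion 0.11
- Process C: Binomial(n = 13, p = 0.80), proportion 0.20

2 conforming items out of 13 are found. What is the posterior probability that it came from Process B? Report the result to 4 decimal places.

0.1264

P(component k | x) = w_k·f_k(x) / marginal(x), where marginal(x) = Σ_j w_j·f_j(x).
Component likelihoods at x = 2 conforming items out of 13:
  p_A = 0.12652
  p_B = 0.114813
  p_C = 1.02236e-06
Weight by the priors:
  w_A·p_A = 0.69 × 0.12652 = 0.0872986
  w_B·p_B = 0.11 × 0.114813 = 0.0126295
  w_C·p_C = 0.20 × 1.02236e-06 = 2.04472e-07
Evidence: 0.0872986 + 0.0126295 + 2.04472e-07 = 0.0999282
P(Process B | the observation) ≈ 0.1264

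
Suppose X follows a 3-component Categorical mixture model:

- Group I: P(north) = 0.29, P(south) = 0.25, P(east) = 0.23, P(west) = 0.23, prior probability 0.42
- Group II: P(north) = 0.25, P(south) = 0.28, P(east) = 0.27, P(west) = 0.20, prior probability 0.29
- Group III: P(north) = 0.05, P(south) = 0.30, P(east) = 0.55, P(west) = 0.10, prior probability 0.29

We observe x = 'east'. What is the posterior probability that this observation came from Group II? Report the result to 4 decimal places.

0.2342

By Bayes' theorem, P(k | x) = w_k f_k(x) / Σ_j w_j f_j(x).
Categorical probabilities:
  L_I = P(east | comp) = 0.23
  L_II = P(east | comp) = 0.27
  L_III = P(east | comp) = 0.55
Unnormalised posteriors:
  w_I·L_I = 0.42 × 0.23 = 0.0966
  w_II·L_II = 0.29 × 0.27 = 0.0783
  w_III·L_III = 0.29 × 0.55 = 0.1595
Normaliser: 0.0966 + 0.0783 + 0.1595 = 0.3344
P(Group II | data) = 0.0783 / 0.3344 ≈ 0.2342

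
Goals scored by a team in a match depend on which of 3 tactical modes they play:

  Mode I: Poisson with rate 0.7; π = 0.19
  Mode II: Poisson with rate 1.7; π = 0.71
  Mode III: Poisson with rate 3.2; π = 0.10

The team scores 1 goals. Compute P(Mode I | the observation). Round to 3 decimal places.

Posterior ∝ prior × likelihood, so P(k | x) ∝ w_k f_k(x); normalise over all components.
Poisson probabilities:
  f_I = e^(−0.7)·0.7^1/1! = 0.34761
  f_II = e^(−1.7)·1.7^1/1! = 0.310562
  f_III = e^(−3.2)·3.2^1/1! = 0.130439
Prior × likelihood for each component:
  w_I·f_I = 0.19 × 0.34761 = 0.0660458
  w_II·f_II = 0.71 × 0.310562 = 0.220499
  w_III·f_III = 0.10 × 0.130439 = 0.0130439
Marginal: 0.0660458 + 0.220499 + 0.0130439 = 0.299589
P(Mode I | x) = 0.0660458 / 0.299589 ≈ 0.220

0.220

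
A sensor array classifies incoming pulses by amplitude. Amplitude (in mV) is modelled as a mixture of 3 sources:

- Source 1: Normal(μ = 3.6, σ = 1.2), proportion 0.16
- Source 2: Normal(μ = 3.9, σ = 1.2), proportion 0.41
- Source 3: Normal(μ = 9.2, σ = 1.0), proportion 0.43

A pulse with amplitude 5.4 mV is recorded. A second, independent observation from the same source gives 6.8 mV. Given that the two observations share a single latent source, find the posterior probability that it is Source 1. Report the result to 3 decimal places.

By Bayes' theorem, P(k | x) = w_k f_k(x) / Σ_j w_j f_j(x).
Since both observations come from the same component, the likelihood for component k is f_k(x₁)·f_k(x₂).
  p_1 = [(1/(1.2·√(2π)))·exp(−(5.4−3.6)²/(2·1.2²)) = 0.332452·exp(-1.12500) = 0.107931] × [0.00949666] = 0.00102499
  p_2 = [(1/(1.2·√(2π)))·exp(−(5.4−3.9)²/(2·1.2²)) = 0.332452·exp(-0.78125) = 0.152208] × [0.0179279] = 0.00272876
  p_3 = [(1/(1.0·√(2π)))·exp(−(5.4−9.2)²/(2·1.0²)) = 0.398942·exp(-7.22000) = 0.000291947] × [0.0223945] = 6.53801e-06
Prior × likelihood for each component:
  w_1·p_1 = 0.16 × 0.00102499 = 0.000163998
  w_2·p_2 = 0.41 × 0.00272876 = 0.00111879
  w_3·p_3 = 0.43 × 6.53801e-06 = 2.81135e-06
Evidence: 0.000163998 + 0.00111879 + 2.81135e-06 = 0.0012856
P(Source 1 | data) = 0.000163998 / 0.0012856 ≈ 0.128

0.128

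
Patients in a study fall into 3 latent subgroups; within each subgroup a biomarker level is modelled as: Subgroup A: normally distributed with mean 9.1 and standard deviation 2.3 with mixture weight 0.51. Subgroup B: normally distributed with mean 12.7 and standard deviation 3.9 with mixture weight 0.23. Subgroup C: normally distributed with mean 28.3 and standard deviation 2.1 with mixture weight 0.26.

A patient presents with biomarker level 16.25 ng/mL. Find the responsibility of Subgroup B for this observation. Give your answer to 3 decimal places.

0.957

P(component k | x) = P(Z=k)·f_k(x) / marginal(x), where marginal(x) = Σ_j P(Z=j)·f_j(x).
Component likelihoods at x = 16.25 ng/mL:
  L_A = (1/(2.3·√(2π)))·exp(−(16.25−9.1)²/(2·2.3²)) = 0.173453·exp(-4.83199) = 0.00138253
  L_B = (1/(3.9·√(2π)))·exp(−(16.25−12.7)²/(2·3.9²)) = 0.102293·exp(-0.41428) = 0.0675965
  L_C = (1/(2.1·√(2π)))·exp(−(16.25−28.3)²/(2·2.1²)) = 0.189973·exp(-16.46287) = 1.34573e-08
Prior × likelihood for each component:
  P(Z=A)·L_A = 0.51 × 0.00138253 = 0.000705089
  P(Z=B)·L_B = 0.23 × 0.0675965 = 0.0155472
  P(Z=C)·L_C = 0.26 × 1.34573e-08 = 3.4989e-09
Marginal: 0.000705089 + 0.0155472 + 3.4989e-09 = 0.0162523
Responsibility of Subgroup B: 0.0155472 / 0.0162523 ≈ 0.957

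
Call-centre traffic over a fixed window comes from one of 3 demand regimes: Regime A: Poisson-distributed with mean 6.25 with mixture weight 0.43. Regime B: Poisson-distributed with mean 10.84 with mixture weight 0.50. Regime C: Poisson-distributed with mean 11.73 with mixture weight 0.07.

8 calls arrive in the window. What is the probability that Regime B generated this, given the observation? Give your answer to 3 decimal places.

0.467

Apply Bayes' rule: the posterior for each component is proportional to its prior times its likelihood at x.
Poisson probabilities:
  L_A = 0.111475
  L_B = 0.0926748
  L_C = 0.0715466
Unnormalised posteriors:
  w_A·L_A = 0.43 × 0.111475 = 0.0479344
  w_B·L_B = 0.50 × 0.0926748 = 0.0463374
  w_C·L_C = 0.07 × 0.0715466 = 0.00500827
Sum: 0.0479344 + 0.0463374 + 0.00500827 = 0.0992801
P(Regime B | data) ≈ 0.467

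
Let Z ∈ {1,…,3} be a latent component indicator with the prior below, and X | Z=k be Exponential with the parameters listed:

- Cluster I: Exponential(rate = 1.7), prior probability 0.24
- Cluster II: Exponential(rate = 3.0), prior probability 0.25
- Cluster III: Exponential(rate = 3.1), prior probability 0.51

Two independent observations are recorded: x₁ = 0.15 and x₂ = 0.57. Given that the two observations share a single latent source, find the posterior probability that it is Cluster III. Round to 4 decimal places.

The responsibility of component k is π_k f_k(x) divided by Σ_j π_j f_j(x).
Since both observations come from the same component, the likelihood for component k is f_k(x₁)·f_k(x₂).
  f_I = [1.7·e^(−1.7·0.15) = 1.7·e^(−0.2550) = 1.31736] × [0.645086] = 0.849809
  f_II = [3.0·e^(−3.0·0.15) = 3.0·e^(−0.4500) = 1.91288] × [0.542597] = 1.03793
  f_III = [3.1·e^(−3.1·0.15) = 3.1·e^(−0.4650) = 1.94722] × [0.529619] = 1.03128
Weight by the priors:
  π_I·f_I = 0.24 × 0.849809 = 0.203954
  π_II·f_II = 0.25 × 1.03793 = 0.259482
  π_III·f_III = 0.51 × 1.03128 = 0.525955
Normaliser: 0.203954 + 0.259482 + 0.525955 = 0.98939
Responsibility of Cluster III: 0.525955 / 0.98939 ≈ 0.5316

0.5316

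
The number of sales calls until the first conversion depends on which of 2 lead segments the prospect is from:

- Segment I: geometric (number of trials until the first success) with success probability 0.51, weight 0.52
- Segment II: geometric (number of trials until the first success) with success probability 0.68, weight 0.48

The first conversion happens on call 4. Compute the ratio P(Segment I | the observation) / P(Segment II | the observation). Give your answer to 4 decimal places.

Posterior odds = (P(Z=i) f_i(x)) / (P(Z=j) f_j(x)); the normalising sum cancels.
Geometric probabilities:
  f_I = 0.51·(1−0.51)^3 = 0.51·0.117649 = 0.060001
  f_II = 0.68·(1−0.68)^3 = 0.68·0.032768 = 0.0222822
0.0312005 / 0.0106955 ≈ 2.9172

2.9172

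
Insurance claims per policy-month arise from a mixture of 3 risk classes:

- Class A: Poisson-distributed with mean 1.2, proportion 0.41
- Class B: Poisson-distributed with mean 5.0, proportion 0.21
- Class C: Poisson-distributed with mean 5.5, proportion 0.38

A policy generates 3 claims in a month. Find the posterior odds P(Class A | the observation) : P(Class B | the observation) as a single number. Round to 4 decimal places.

The posterior odds equal the prior odds times the likelihood ratio: (P(Z=i)/P(Z=j))·(f_i(x)/f_j(x)).
Poisson probabilities:
  f_A = 0.0867439
  f_B = 0.140374
  f_C = 0.113323
Posterior odds = (P(Z=A)·f_A) / (P(Z=B)·f_B) = (0.41·0.0867439) / (0.21·0.140374) = 0.035565 / 0.0294785 ≈ 1.2065

1.2065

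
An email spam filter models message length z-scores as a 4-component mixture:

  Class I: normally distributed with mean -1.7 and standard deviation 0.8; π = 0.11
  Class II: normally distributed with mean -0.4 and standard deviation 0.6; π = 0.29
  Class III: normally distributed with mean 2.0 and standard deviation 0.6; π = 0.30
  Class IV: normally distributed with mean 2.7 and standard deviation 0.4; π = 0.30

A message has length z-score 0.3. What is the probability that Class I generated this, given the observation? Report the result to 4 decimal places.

Posterior ∝ prior × likelihood, so P(k | x) ∝ π_k f_k(x); normalise over all components.
Evaluate each component's likelihood at the observed value:
  L_I = (1/(0.8·√(2π)))·exp(−(0.3−-1.7)²/(2·0.8²)) = 0.498678·exp(-3.12500) = 0.0219104
  L_II = (1/(0.6·√(2π)))·exp(−(0.3−-0.4)²/(2·0.6²)) = 0.664904·exp(-0.68056) = 0.336664
  L_III = (1/(0.6·√(2π)))·exp(−(0.3−2.0)²/(2·0.6²)) = 0.664904·exp(-4.01389) = 0.0120102
  L_IV = (1/(0.4·√(2π)))·exp(−(0.3−2.7)²/(2·0.4²)) = 0.997356·exp(-18.00000) = 1.51897e-08
Weight by the priors:
  π_I·L_I = 0.11 × 0.0219104 = 0.00241014
  π_II·L_II = 0.29 × 0.336664 = 0.0976327
  π_III·L_III = 0.30 × 0.0120102 = 0.00360305
  π_IV·L_IV = 0.30 × 1.51897e-08 = 4.55691e-09
Denominator: 0.00241014 + 0.0976327 + 0.00360305 + 4.55691e-09 = 0.103646
P(Class I | data) ≈ 0.0233

0.0233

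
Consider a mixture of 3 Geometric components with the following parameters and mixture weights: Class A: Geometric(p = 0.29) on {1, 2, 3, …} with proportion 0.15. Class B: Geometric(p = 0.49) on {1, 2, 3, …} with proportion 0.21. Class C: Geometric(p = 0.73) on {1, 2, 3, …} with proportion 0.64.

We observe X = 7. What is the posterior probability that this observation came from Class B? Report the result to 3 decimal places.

By Bayes' theorem, P(k | x) = π_k f_k(x) / Σ_j π_j f_j(x).
Component likelihoods at x = 7:
  p_A = 0.29·(1−0.29)^6 = 0.29·0.1281 = 0.0371491
  p_B = 0.49·(1−0.49)^6 = 0.49·0.0175963 = 0.00862218
  p_C = 0.73·(1−0.73)^6 = 0.73·0.00038742 = 0.000282817
Unnormalised posteriors:
  π_A·p_A = 0.15 × 0.0371491 = 0.00557236
  π_B·p_B = 0.21 × 0.00862218 = 0.00181066
  π_C·p_C = 0.64 × 0.000282817 = 0.000181003
Normaliser: 0.00557236 + 0.00181066 + 0.000181003 = 0.00756402
Responsibility of Class B: 0.00181066 / 0.00756402 ≈ 0.239

0.239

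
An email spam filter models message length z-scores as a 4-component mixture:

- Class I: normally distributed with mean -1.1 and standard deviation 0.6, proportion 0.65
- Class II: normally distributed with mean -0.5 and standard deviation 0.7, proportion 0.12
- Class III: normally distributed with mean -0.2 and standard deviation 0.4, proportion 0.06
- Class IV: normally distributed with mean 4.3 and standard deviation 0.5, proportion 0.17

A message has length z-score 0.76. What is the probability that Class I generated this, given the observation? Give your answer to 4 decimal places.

0.1732

Posterior ∝ prior × likelihood, so P(k | x) ∝ P(Z=k) f_k(x); normalise over all components.
Normal densities:
  L_I = 0.0054447
  L_II = 0.112786
  L_III = 0.0559863
  L_IV = 1.04023e-11
Unnormalised posteriors:
  P(Z=I)·L_I = 0.65 × 0.0054447 = 0.00353905
  P(Z=II)·L_II = 0.12 × 0.112786 = 0.0135343
  P(Z=III)·L_III = 0.06 × 0.0559863 = 0.00335918
  P(Z=IV)·L_IV = 0.17 × 1.04023e-11 = 1.7684e-12
Evidence: 0.00353905 + 0.0135343 + 0.00335918 + 1.7684e-12 = 0.0204325
P(Class I | the observation) = 0.00353905 / 0.0204325 ≈ 0.1732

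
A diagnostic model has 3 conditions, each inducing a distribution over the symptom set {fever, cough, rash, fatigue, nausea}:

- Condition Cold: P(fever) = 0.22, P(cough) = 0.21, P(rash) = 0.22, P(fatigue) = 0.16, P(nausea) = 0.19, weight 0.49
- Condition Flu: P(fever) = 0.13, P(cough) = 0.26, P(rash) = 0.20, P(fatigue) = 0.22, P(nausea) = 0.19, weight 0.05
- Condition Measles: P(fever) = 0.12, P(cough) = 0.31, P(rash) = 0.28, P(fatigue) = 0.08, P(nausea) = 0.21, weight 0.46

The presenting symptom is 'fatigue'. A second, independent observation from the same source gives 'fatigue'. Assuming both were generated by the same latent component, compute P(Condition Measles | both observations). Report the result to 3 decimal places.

0.164

P(component k | x) = π_k·f_k(x) / marginal(x), where marginal(x) = Σ_j π_j·f_j(x).
Since both observations come from the same component, the likelihood for component k is f_k(x₁)·f_k(x₂).
  L_Cold = [P(fatigue | comp) = 0.16] × [0.16] = 0.0256
  L_Flu = [P(fatigue | comp) = 0.22] × [0.22] = 0.0484
  L_Measles = [P(fatigue | comp) = 0.08] × [0.08] = 0.0064
Multiply by the mixture weights:
  π_Cold·L_Cold = 0.49 × 0.0256 = 0.012544
  π_Flu·L_Flu = 0.05 × 0.0484 = 0.00242
  π_Measles·L_Measles = 0.46 × 0.0064 = 0.002944
Normaliser: 0.012544 + 0.00242 + 0.002944 = 0.017908
Responsibility of Condition Measles: 0.002944 / 0.017908 ≈ 0.164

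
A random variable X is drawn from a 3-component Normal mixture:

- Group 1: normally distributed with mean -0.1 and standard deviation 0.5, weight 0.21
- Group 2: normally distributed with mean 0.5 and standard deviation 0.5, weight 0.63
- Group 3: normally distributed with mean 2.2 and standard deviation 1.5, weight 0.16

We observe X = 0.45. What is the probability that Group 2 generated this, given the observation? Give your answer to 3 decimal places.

P(component k | x) = P(Z=k)·f_k(x) / marginal(x), where marginal(x) = Σ_j P(Z=j)·f_j(x).
Evaluate each component's likelihood at the observed value:
  f_1 = (1/(0.5·√(2π)))·exp(−(0.45−-0.1)²/(2·0.5²)) = 0.797885·exp(-0.60500) = 0.435704
  f_2 = (1/(0.5·√(2π)))·exp(−(0.45−0.5)²/(2·0.5²)) = 0.797885·exp(-0.00500) = 0.793905
  f_3 = (1/(1.5·√(2π)))·exp(−(0.45−2.2)²/(2·1.5²)) = 0.265962·exp(-0.68056) = 0.134666
Prior × likelihood for each component:
  P(Z=1)·f_1 = 0.21 × 0.435704 = 0.0914979
  P(Z=2)·f_2 = 0.63 × 0.793905 = 0.50016
  P(Z=3)·f_3 = 0.16 × 0.134666 = 0.0215465
Normaliser: 0.0914979 + 0.50016 + 0.0215465 = 0.613205
So the posterior for Group 2 is 0.50016 / 0.613205 ≈ 0.816.

0.816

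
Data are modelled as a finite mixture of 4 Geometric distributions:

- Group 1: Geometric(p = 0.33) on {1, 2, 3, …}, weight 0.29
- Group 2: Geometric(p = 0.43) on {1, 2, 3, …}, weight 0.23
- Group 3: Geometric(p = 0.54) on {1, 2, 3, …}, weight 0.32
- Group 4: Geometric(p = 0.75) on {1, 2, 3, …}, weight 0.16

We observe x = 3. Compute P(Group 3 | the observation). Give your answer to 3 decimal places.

Posterior ∝ prior × likelihood, so P(k | x) ∝ P(Z=k) f_k(x); normalise over all components.
Component likelihoods at x = 3:
  L_1 = 0.33·(1−0.33)^2 = 0.33·0.4489 = 0.148137
  L_2 = 0.43·(1−0.43)^2 = 0.43·0.3249 = 0.139707
  L_3 = 0.54·(1−0.54)^2 = 0.54·0.2116 = 0.114264
  L_4 = 0.75·(1−0.75)^2 = 0.75·0.0625 = 0.046875
Unnormalised posteriors:
  P(Z=1)·L_1 = 0.29 × 0.148137 = 0.0429597
  P(Z=2)·L_2 = 0.23 × 0.139707 = 0.0321326
  P(Z=3)·L_3 = 0.32 × 0.114264 = 0.0365645
  P(Z=4)·L_4 = 0.16 × 0.046875 = 0.0075
Marginal: 0.0429597 + 0.0321326 + 0.0365645 + 0.0075 = 0.119157
P(Group 3 | data) = 0.0365645 / 0.119157 ≈ 0.307

0.307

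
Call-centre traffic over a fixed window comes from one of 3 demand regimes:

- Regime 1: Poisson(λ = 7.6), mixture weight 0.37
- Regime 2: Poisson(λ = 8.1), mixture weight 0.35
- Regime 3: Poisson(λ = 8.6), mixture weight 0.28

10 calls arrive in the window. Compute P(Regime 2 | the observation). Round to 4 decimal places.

Posterior ∝ prior × likelihood, so P(k | x) ∝ w_k f_k(x); normalise over all components.
Poisson probabilities:
  p_1 = e^(−7.6)·7.6^10/10! = 0.0886614
  p_2 = e^(−8.1)·8.1^10/10! = 0.101696
  p_3 = e^(−8.6)·8.6^10/10! = 0.112277
Unnormalised posteriors:
  w_1·p_1 = 0.37 × 0.0886614 = 0.0328047
  w_2·p_2 = 0.35 × 0.101696 = 0.0355934
  w_3·p_3 = 0.28 × 0.112277 = 0.0314374
Normaliser: 0.0328047 + 0.0355934 + 0.0314374 = 0.0998356
P(Regime 2 | data) ≈ 0.3565

0.3565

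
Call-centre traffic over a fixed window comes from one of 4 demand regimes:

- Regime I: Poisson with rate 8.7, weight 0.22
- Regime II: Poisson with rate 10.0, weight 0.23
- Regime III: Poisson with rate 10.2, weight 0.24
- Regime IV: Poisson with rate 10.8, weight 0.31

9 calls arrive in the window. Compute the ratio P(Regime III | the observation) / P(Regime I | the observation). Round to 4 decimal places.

The posterior odds equal the prior odds times the likelihood ratio: (w_i/w_j)·(f_i(x)/f_j(x)).
Poisson probabilities:
  p_I = e^(−8.7)·8.7^9/9! = 0.131084
  p_II = e^(−10.0)·10.0^9/9! = 0.12511
  p_III = e^(−10.2)·10.2^9/9! = 0.122415
  p_IV = e^(−10.8)·10.8^9/9! = 0.112375
0.0293796 / 0.0288384 ≈ 1.0188

1.0188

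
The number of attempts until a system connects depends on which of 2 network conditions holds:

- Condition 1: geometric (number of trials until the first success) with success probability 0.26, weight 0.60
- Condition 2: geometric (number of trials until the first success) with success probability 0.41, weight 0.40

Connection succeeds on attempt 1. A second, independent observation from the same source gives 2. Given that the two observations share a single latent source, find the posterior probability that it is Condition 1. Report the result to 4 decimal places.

0.4307

By Bayes' theorem, P(k | x) = π_k f_k(x) / Σ_j π_j f_j(x).
Since both observations come from the same component, the likelihood for component k is f_k(x₁)·f_k(x₂).
  L_1 = [0.26·(1−0.26)^0 = 0.26·1 = 0.26] × [0.1924] = 0.050024
  L_2 = [0.41·(1−0.41)^0 = 0.41·1 = 0.41] × [0.2419] = 0.099179
Weight by the priors:
  π_1·L_1 = 0.60 × 0.050024 = 0.0300144
  π_2·L_2 = 0.40 × 0.099179 = 0.0396716
Evidence: 0.0300144 + 0.0396716 = 0.069686
P(Condition 1 | x₁,x₂) ≈ 0.4307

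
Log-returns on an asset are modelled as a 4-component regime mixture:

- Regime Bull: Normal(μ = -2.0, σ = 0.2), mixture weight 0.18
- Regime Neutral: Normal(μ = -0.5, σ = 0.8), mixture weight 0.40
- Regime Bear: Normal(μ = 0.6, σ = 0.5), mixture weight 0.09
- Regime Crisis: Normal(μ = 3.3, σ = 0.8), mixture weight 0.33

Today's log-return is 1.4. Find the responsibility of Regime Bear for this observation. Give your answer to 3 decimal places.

P(component k | x) = w_k·f_k(x) / marginal(x), where marginal(x) = Σ_j w_j·f_j(x).
Evaluate each component's likelihood at the observed value:
  L_Bull = (1/(0.2·√(2π)))·exp(−(1.4−-2.0)²/(2·0.2²)) = 1.994711·exp(-144.50000) = 3.50209e-63
  L_Neutral = (1/(0.8·√(2π)))·exp(−(1.4−-0.5)²/(2·0.8²)) = 0.498678·exp(-2.82031) = 0.0297149
  L_Bear = (1/(0.5·√(2π)))·exp(−(1.4−0.6)²/(2·0.5²)) = 0.797885·exp(-1.28000) = 0.221842
  L_Crisis = (1/(0.8·√(2π)))·exp(−(1.4−3.3)²/(2·0.8²)) = 0.498678·exp(-2.82031) = 0.0297149
Prior × likelihood for each component:
  w_Bull·L_Bull = 0.18 × 3.50209e-63 = 6.30376e-64
  w_Neutral·L_Neutral = 0.40 × 0.0297149 = 0.011886
  w_Bear·L_Bear = 0.09 × 0.221842 = 0.0199658
  w_Crisis·L_Crisis = 0.33 × 0.0297149 = 0.00980591
Marginal: 6.30376e-64 + 0.011886 + 0.0199658 + 0.00980591 = 0.0416576
Responsibility of Regime Bear: 0.0199658 / 0.0416576 ≈ 0.479

0.479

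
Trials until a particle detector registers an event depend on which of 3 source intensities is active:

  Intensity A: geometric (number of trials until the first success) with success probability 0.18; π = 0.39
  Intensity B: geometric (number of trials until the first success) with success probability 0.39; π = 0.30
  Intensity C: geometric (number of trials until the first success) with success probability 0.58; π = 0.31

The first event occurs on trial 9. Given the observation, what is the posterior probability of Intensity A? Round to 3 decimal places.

Apply Bayes' rule: the posterior for each component is proportional to its prior times its likelihood at x.
Evaluate each component's likelihood at the observed value:
  f_A = 0.0367945
  f_B = 0.00747659
  f_C = 0.000561594
Unnormalised posteriors:
  π_A·f_A = 0.39 × 0.0367945 = 0.0143499
  π_B·f_B = 0.30 × 0.00747659 = 0.00224298
  π_C·f_C = 0.31 × 0.000561594 = 0.000174094
Marginal: 0.0143499 + 0.00224298 + 0.000174094 = 0.0167669
So the posterior for Intensity A is 0.0143499 / 0.0167669 ≈ 0.856.

0.856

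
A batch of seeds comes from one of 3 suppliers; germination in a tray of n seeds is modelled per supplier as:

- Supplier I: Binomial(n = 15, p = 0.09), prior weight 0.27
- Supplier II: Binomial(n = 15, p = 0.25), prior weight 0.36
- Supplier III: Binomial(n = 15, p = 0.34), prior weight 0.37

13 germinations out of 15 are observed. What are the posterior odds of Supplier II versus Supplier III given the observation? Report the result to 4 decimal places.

0.0231

Posterior odds = (π_i f_i(x)) / (π_j f_j(x)); the normalising sum cancels.
Binomial probabilities:
  p_I = 2.21017e-12
  p_II = 8.801e-07
  p_III = 3.7111e-05
Posterior odds = (π_II·p_II) / (π_III·p_III) = (0.36·8.801e-07) / (0.37·3.7111e-05) = 3.16836e-07 / 1.37311e-05 ≈ 0.0231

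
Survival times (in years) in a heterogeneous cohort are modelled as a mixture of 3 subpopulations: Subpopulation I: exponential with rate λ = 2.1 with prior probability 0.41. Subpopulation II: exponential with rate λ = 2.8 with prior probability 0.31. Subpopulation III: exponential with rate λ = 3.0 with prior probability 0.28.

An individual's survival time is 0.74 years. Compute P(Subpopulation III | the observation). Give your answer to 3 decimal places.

Posterior ∝ prior × likelihood, so P(k | x) ∝ π_k f_k(x); normalise over all components.
Evaluate each component's likelihood at the observed value:
  f_I = 0.443941
  f_II = 0.352614
  f_III = 0.325827
Prior × likelihood for each component:
  π_I·f_I = 0.41 × 0.443941 = 0.182016
  π_II·f_II = 0.31 × 0.352614 = 0.10931
  π_III·f_III = 0.28 × 0.325827 = 0.0912317
Sum: 0.182016 + 0.10931 + 0.0912317 = 0.382558
P(Subpopulation III | x) ≈ 0.238

0.238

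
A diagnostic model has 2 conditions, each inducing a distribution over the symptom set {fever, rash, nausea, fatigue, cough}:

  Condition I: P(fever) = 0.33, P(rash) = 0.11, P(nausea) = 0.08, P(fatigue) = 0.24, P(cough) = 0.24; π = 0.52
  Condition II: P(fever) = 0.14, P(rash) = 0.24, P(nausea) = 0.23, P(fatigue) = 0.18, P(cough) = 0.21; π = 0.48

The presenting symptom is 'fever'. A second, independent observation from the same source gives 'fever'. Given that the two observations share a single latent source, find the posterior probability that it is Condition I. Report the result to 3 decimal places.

0.858

Posterior ∝ prior × likelihood, so P(k | x) ∝ π_k f_k(x); normalise over all components.
Since both observations come from the same component, the likelihood for component k is f_k(x₁)·f_k(x₂).
  L_I = [P(fever | comp) = 0.33] × [0.33] = 0.1089
  L_II = [P(fever | comp) = 0.14] × [0.14] = 0.0196
Weight by the priors:
  π_I·L_I = 0.52 × 0.1089 = 0.056628
  π_II·L_II = 0.48 × 0.0196 = 0.009408
Marginal: 0.056628 + 0.009408 = 0.066036
P(Condition I | data) = 0.056628 / 0.066036 ≈ 0.858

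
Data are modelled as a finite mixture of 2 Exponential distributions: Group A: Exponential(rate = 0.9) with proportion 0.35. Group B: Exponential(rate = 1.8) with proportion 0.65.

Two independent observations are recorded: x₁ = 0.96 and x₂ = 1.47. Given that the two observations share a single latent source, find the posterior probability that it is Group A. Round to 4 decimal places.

Apply Bayes' rule: the posterior for each component is proportional to its prior times its likelihood at x.
Since both observations come from the same component, the likelihood for component k is f_k(x₁)·f_k(x₂).
  p_A = [0.379326] × [0.239702] = 0.0909249
  p_B = [0.319751] × [0.127682] = 0.0408264
Unnormalised posteriors:
  P(Z=A)·p_A = 0.35 × 0.0909249 = 0.0318237
  P(Z=B)·p_B = 0.65 × 0.0408264 = 0.0265372
Evidence: 0.0318237 + 0.0265372 = 0.0583609
P(Group A | x₁, x₂) ≈ 0.5453

0.5453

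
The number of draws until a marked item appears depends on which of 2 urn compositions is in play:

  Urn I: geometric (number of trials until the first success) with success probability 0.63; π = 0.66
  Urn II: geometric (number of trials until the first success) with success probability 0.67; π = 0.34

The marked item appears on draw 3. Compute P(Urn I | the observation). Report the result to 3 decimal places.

0.696

By Bayes' theorem, P(k | x) = π_k f_k(x) / Σ_j π_j f_j(x).
Geometric probabilities:
  L_I = 0.63·(1−0.63)^2 = 0.63·0.1369 = 0.086247
  L_II = 0.67·(1−0.67)^2 = 0.67·0.1089 = 0.072963
Unnormalised posteriors:
  π_I·L_I = 0.66 × 0.086247 = 0.056923
  π_II·L_II = 0.34 × 0.072963 = 0.0248074
Marginal: 0.056923 + 0.0248074 = 0.0817304
Responsibility of Urn I: 0.056923 / 0.0817304 ≈ 0.696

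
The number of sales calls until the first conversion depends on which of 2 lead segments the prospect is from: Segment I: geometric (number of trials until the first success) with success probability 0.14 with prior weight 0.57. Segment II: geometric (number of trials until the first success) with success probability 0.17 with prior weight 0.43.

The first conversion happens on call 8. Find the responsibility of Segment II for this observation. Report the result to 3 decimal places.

By Bayes' theorem, P(k | x) = π_k f_k(x) / Σ_j π_j f_j(x).
Evaluate each component's likelihood at the observed value:
  L_I = 0.14·(1−0.14)^7 = 0.14·0.347928 = 0.0487099
  L_II = 0.17·(1−0.17)^7 = 0.17·0.271361 = 0.0461313
Multiply by the mixture weights:
  π_I·L_I = 0.57 × 0.0487099 = 0.0277646
  π_II·L_II = 0.43 × 0.0461313 = 0.0198365
Normaliser: 0.0277646 + 0.0198365 = 0.0476011
So the posterior for Segment II is 0.0198365 / 0.0476011 ≈ 0.417.

0.417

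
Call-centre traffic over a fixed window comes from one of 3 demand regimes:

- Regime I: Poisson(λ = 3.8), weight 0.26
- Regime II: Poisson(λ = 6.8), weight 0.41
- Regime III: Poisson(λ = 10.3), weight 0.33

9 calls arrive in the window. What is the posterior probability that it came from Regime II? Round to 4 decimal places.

0.4790

P(component k | x) = π_k·f_k(x) / marginal(x), where marginal(x) = Σ_j π_j·f_j(x).
Evaluate each component's likelihood at the observed value:
  L_I = 0.0101852
  L_II = 0.0954146
  L_III = 0.120931
Unnormalised posteriors:
  π_I·L_I = 0.26 × 0.0101852 = 0.00264816
  π_II·L_II = 0.41 × 0.0954146 = 0.03912
  π_III·L_III = 0.33 × 0.120931 = 0.0399073
Sum: 0.00264816 + 0.03912 + 0.0399073 = 0.0816755
So the posterior for Regime II is 0.03912 / 0.0816755 ≈ 0.4790.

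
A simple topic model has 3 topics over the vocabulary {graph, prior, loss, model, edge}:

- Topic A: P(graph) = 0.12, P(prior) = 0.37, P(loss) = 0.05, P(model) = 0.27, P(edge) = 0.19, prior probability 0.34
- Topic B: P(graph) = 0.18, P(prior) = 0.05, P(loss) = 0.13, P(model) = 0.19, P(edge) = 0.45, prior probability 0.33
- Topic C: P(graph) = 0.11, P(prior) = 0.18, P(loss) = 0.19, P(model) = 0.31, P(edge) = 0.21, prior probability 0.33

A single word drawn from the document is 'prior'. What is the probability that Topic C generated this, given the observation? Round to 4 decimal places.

Apply Bayes' rule: the posterior for each component is proportional to its prior times its likelihood at x.
Component likelihoods at x = 'prior':
  p_A = 0.37
  p_B = 0.05
  p_C = 0.18
Unnormalised posteriors:
  π_A·p_A = 0.34 × 0.37 = 0.1258
  π_B·p_B = 0.33 × 0.05 = 0.0165
  π_C·p_C = 0.33 × 0.18 = 0.0594
Denominator: 0.1258 + 0.0165 + 0.0594 = 0.2017
Responsibility of Topic C: 0.0594 / 0.2017 ≈ 0.2945

0.2945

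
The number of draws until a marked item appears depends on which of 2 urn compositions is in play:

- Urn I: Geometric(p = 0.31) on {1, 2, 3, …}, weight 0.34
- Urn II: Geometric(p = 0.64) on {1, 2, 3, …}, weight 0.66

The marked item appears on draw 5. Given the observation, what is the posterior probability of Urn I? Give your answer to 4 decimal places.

P(component k | x) = w_k·f_k(x) / marginal(x), where marginal(x) = Σ_j w_j·f_j(x).
Geometric probabilities:
  L_I = 0.31·(1−0.31)^4 = 0.31·0.226671 = 0.0702681
  L_II = 0.64·(1−0.64)^4 = 0.64·0.0167962 = 0.0107495
Unnormalised posteriors:
  w_I·L_I = 0.34 × 0.0702681 = 0.0238911
  w_II·L_II = 0.66 × 0.0107495 = 0.0070947
Evidence: 0.0238911 + 0.0070947 = 0.0309858
Responsibility of Urn I: 0.0238911 / 0.0309858 ≈ 0.7710

0.7710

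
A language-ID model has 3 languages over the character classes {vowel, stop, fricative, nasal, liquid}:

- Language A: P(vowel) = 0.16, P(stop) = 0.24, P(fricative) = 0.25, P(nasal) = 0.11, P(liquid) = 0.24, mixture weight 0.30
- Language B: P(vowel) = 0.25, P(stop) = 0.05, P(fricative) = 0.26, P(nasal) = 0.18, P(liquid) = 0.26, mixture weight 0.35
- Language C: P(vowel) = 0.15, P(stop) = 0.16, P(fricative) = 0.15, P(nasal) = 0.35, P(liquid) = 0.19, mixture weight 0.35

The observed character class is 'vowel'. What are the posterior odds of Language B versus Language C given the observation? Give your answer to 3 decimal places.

Since P(k|x) ∝ π_k f_k(x), the posterior odds are π_i f_i(x) / (π_j f_j(x)).
Evaluate each component's likelihood at the observed value:
  L_A = P(vowel | comp) = 0.16
  L_B = P(vowel | comp) = 0.25
  L_C = P(vowel | comp) = 0.15
Odds = (0.35/0.35) × (0.25/0.15) = 1 × 1.66667 ≈ 1.667

1.667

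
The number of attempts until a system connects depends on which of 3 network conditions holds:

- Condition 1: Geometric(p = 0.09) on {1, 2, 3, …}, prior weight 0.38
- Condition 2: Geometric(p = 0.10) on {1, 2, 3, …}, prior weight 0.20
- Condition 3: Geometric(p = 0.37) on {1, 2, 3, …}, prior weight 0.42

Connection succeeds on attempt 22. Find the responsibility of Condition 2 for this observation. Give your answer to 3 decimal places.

0.316

By Bayes' theorem, P(k | x) = P(Z=k) f_k(x) / Σ_j P(Z=j) f_j(x).
Evaluate each component's likelihood at the observed value:
  f_1 = 0.0124197
  f_2 = 0.0109419
  f_3 = 2.26127e-05
Multiply by the mixture weights:
  P(Z=1)·f_1 = 0.38 × 0.0124197 = 0.00471949
  P(Z=2)·f_2 = 0.20 × 0.0109419 = 0.00218838
  P(Z=3)·f_3 = 0.42 × 2.26127e-05 = 9.49735e-06
Evidence: 0.00471949 + 0.00218838 + 9.49735e-06 = 0.00691737
Responsibility of Condition 2: 0.00218838 / 0.00691737 ≈ 0.316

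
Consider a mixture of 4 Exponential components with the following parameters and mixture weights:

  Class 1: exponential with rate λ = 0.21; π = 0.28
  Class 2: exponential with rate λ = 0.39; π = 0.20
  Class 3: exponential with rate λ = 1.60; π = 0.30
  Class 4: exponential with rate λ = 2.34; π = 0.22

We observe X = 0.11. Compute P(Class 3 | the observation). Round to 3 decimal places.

Posterior ∝ prior × likelihood, so P(k | x) ∝ P(Z=k) f_k(x); normalise over all components.
Exponential densities:
  L_1 = 0.205205
  L_2 = 0.373623
  L_3 = 1.34179
  L_4 = 1.80896
Multiply by the mixture weights:
  P(Z=1)·L_1 = 0.28 × 0.205205 = 0.0574573
  P(Z=2)·L_2 = 0.20 × 0.373623 = 0.0747246
  P(Z=3)·L_3 = 0.30 × 1.34179 = 0.402537
  P(Z=4)·L_4 = 0.22 × 1.80896 = 0.397971
Denominator: 0.0574573 + 0.0747246 + 0.402537 + 0.397971 = 0.932689
P(Class 3 | the observation) = 0.402537 / 0.932689 ≈ 0.432

0.432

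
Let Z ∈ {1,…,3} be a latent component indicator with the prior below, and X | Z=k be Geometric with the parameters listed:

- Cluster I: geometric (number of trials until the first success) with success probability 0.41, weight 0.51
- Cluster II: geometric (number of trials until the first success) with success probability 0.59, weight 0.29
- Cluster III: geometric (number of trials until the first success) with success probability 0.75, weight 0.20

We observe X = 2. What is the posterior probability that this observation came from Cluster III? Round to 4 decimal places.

0.1623

Apply Bayes' rule: the posterior for each component is proportional to its prior times its likelihood at x.
Evaluate each component's likelihood at the observed value:
  f_I = 0.41·(1−0.41)^1 = 0.41·0.59 = 0.2419
  f_II = 0.59·(1−0.59)^1 = 0.59·0.41 = 0.2419
  f_III = 0.75·(1−0.75)^1 = 0.75·0.25 = 0.1875
Multiply by the mixture weights:
  w_I·f_I = 0.51 × 0.2419 = 0.123369
  w_II·f_II = 0.29 × 0.2419 = 0.070151
  w_III·f_III = 0.20 × 0.1875 = 0.0375
Normaliser: 0.123369 + 0.070151 + 0.0375 = 0.23102
P(Cluster III | x) = 0.0375 / 0.23102 ≈ 0.1623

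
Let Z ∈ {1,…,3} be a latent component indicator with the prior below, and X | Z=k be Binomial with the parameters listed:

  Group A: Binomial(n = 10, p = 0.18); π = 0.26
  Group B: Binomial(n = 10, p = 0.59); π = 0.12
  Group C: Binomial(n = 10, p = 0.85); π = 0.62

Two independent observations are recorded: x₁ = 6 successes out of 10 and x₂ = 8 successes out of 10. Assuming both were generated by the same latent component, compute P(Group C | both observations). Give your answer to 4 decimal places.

By Bayes' theorem, P(k | x) = π_k f_k(x) / Σ_j π_j f_j(x).
Since both observations come from the same component, the likelihood for component k is f_k(x₁)·f_k(x₂).
  p_A = [C(10,6)·0.18^6·0.82^4 = 210·3.40122e-05·0.452122 = 0.00322931] × [3.33442e-05] = 1.07679e-07
  p_B = [C(10,6)·0.59^6·0.41^4 = 210·0.0421805·0.0282576 = 0.250303] × [0.11107] = 0.0278012
  p_C = [C(10,6)·0.85^6·0.15^4 = 210·0.37715·0.00050625 = 0.0400957] × [0.275897] = 0.0110623
Prior × likelihood for each component:
  π_A·p_A = 0.26 × 1.07679e-07 = 2.79965e-08
  π_B·p_B = 0.12 × 0.0278012 = 0.00333614
  π_C·p_C = 0.62 × 0.0110623 = 0.00685861
Evidence: 2.79965e-08 + 0.00333614 + 0.00685861 = 0.0101948
P(Group C | x₁,x₂) ≈ 0.6728

0.6728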